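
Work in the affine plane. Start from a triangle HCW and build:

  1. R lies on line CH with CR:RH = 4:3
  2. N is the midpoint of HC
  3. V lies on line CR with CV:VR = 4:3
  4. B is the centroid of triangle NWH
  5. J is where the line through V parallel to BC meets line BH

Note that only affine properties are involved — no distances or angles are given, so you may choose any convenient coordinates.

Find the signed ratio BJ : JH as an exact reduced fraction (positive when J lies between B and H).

BJ:JH = 16/33

Assign H = (0, 0), C = (1, 0), W = (0, 1) — the answer is frame-independent, so this choice is without loss of generality.
1. R lies on line CH with CR:RH = 4:3 ⇒ R = (3/7, 0)
2. N is the midpoint of HC ⇒ N = (1/2, 0)
3. V lies on line CR with CV:VR = 4:3 ⇒ V = (33/49, 0)
4. B is the centroid of triangle NWH ⇒ B = (1/6, 1/3)
5. J is where the line through V parallel to BC meets line BH ⇒ J = (11/98, 11/49)
J = B + t·(H−B) with t = 16/49, so BJ:JH = t:(1−t) = 16/49:33/49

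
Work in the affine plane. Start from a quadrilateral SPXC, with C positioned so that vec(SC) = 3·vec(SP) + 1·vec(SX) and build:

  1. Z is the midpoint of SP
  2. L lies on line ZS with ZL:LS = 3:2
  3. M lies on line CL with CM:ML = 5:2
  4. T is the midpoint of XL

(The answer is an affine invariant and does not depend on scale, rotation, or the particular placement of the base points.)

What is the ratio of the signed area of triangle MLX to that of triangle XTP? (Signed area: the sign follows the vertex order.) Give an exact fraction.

[MLX]:[XTP] = -15/7

Set S = (0, 0), P = (1, 0), X = (0, 1), C = (3, 1); any affine frame gives the same invariant.
1. Z is the midpoint of SP ⇒ Z = (1/2, 0)
2. L lies on line ZS with ZL:LS = 3:2 ⇒ L = (1/5, 0)
3. M lies on line CL with CM:ML = 5:2 ⇒ M = (1, 2/7)
4. T is the midpoint of XL ⇒ T = (1/10, 1/2)
2·[MLX] = -6/7, 2·[XTP] = 2/5
[MLX]:[XTP] = -6/7:2/5 = -15/7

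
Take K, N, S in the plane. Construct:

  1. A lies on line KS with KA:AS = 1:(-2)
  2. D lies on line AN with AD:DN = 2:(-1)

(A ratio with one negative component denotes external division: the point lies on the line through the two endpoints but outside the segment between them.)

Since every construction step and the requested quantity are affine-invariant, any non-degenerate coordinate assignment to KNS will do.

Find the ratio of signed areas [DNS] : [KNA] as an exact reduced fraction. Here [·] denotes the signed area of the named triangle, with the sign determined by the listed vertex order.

[DNS]:[KNA] = 2

Work in coordinates with K = (0, 0), N = (1, 0), S = (0, 1).
1. A lies on line KS with KA:AS = 1:(-2) ⇒ A = (0, -1)
2. D lies on line AN with AD:DN = 2:(-1) ⇒ D = (2, 1)
2·[DNS] = -2, 2·[KNA] = -1
[DNS]:[KNA] = -2:-1 = 2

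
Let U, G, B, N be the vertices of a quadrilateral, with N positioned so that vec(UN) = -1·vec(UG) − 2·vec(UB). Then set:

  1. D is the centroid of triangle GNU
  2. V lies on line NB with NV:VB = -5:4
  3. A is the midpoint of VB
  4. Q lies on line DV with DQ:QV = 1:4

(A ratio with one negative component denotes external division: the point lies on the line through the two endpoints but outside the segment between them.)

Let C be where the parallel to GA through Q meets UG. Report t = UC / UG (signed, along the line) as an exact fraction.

Assign U = (0, 0), G = (1, 0), B = (0, 1), N = (-1, -2) — the answer is frame-independent, so this choice is without loss of generality.
1. D is the centroid of triangle GNU ⇒ D = (0, -2/3)
2. V lies on line NB with NV:VB = -5:4 ⇒ V = (4, 13)
3. A is the midpoint of VB ⇒ A = (2, 7)
4. Q lies on line DV with DQ:QV = 1:4 ⇒ Q = (4/5, 31/15)
through Q parallel to GA: direction (1, 7); meets UG at C = (53/105, 0)
C = U + t·(G−U) with t = 53/105

t = 53/105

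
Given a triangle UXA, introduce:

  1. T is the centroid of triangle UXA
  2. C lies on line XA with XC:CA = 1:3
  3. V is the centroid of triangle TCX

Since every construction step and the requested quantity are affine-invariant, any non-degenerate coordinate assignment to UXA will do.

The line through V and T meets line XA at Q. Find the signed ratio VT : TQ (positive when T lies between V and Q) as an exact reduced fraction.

VT:TQ = -2/3

Choose coordinates U = (0, 0), X = (1, 0), A = (0, 1).
1. T is the centroid of triangle UXA ⇒ T = (1/3, 1/3)
2. C lies on line XA with XC:CA = 1:3 ⇒ C = (3/4, 1/4)
3. V is the centroid of triangle TCX ⇒ V = (25/36, 7/36)
line VT meets XA at Q = (7/8, 1/8)
T = V + t·(Q−V) with t = -2, so VT:TQ = -2:3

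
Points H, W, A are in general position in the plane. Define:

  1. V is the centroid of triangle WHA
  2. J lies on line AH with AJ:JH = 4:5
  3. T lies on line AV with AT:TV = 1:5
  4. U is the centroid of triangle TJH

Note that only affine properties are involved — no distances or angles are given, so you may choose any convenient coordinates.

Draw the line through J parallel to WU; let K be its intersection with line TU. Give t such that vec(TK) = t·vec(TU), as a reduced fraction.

t = 172/203

Choose coordinates H = (0, 0), W = (1, 0), A = (0, 1).
1. V is the centroid of triangle WHA ⇒ V = (1/3, 1/3)
2. J lies on line AH with AJ:JH = 4:5 ⇒ J = (0, 5/9)
3. T lies on line AV with AT:TV = 1:5 ⇒ T = (1/18, 8/9)
4. U is the centroid of triangle TJH ⇒ U = (1/54, 13/27)
through J parallel to WU: direction (-53/54, 13/27); meets TU at K = (265/10962, 2980/5481)
K = T + t·(U−T) with t = 172/203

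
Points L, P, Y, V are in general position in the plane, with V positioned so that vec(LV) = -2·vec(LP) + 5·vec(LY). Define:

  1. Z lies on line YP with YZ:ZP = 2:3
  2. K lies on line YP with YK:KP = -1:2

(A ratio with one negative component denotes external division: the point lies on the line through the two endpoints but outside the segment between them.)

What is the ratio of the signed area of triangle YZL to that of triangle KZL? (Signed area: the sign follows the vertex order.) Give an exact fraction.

Assign L = (0, 0), P = (1, 0), Y = (0, 1), V = (-2, 5) — the answer is frame-independent, so this choice is without loss of generality.
1. Z lies on line YP with YZ:ZP = 2:3 ⇒ Z = (2/5, 3/5)
2. K lies on line YP with YK:KP = -1:2 ⇒ K = (-1, 2)
2·[YZL] = -2/5, 2·[KZL] = -7/5
[YZL]:[KZL] = -2/5:-7/5 = 2/7

[YZL]:[KZL] = 2/7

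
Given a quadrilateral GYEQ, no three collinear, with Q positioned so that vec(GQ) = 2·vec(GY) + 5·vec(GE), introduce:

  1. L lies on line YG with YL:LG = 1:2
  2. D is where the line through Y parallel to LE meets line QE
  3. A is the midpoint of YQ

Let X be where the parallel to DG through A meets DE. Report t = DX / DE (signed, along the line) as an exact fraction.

Assign G = (0, 0), Y = (1, 0), E = (0, 1), Q = (2, 5) — the answer is frame-independent, so this choice is without loss of generality.
1. L lies on line YG with YL:LG = 1:2 ⇒ L = (2/3, 0)
2. D is where the line through Y parallel to LE meets line QE ⇒ D = (1/7, 9/7)
3. A is the midpoint of YQ ⇒ A = (3/2, 5/2)
through A parallel to DG: direction (-1/7, -9/7); meets DE at X = (12/7, 31/7)
X = D + t·(E−D) with t = -11

t = -11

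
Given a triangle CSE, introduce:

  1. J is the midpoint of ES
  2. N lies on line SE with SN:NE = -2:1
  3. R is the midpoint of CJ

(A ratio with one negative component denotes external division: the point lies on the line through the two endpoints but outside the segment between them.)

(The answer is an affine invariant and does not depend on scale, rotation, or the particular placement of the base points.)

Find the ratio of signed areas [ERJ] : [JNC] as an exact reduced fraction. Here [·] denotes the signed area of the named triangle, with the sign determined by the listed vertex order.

[ERJ]:[JNC] = 1/6

Choose coordinates C = (0, 0), S = (1, 0), E = (0, 1).
1. J is the midpoint of ES ⇒ J = (1/2, 1/2)
2. N lies on line SE with SN:NE = -2:1 ⇒ N = (-1, 2)
3. R is the midpoint of CJ ⇒ R = (1/4, 1/4)
2·[ERJ] = 1/4, 2·[JNC] = 3/2
[ERJ]:[JNC] = 1/4:3/2 = 1/6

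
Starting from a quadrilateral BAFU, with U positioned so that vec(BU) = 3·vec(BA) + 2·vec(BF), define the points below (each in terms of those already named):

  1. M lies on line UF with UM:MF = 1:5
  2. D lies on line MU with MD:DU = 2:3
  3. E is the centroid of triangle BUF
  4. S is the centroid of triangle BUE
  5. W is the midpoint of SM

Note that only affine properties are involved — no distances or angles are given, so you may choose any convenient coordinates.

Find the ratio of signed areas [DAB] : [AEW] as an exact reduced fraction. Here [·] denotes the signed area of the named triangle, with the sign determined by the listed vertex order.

Set B = (0, 0), A = (1, 0), F = (0, 1), U = (3, 2); any affine frame gives the same invariant.
1. M lies on line UF with UM:MF = 1:5 ⇒ M = (5/2, 11/6)
2. D lies on line MU with MD:DU = 2:3 ⇒ D = (27/10, 19/10)
3. E is the centroid of triangle BUF ⇒ E = (1, 1)
4. S is the centroid of triangle BUE ⇒ S = (4/3, 1)
5. W is the midpoint of SM ⇒ W = (23/12, 17/12)
2·[DAB] = -19/10, 2·[AEW] = -11/12
[DAB]:[AEW] = -19/10:-11/12 = 114/55

[DAB]:[AEW] = 114/55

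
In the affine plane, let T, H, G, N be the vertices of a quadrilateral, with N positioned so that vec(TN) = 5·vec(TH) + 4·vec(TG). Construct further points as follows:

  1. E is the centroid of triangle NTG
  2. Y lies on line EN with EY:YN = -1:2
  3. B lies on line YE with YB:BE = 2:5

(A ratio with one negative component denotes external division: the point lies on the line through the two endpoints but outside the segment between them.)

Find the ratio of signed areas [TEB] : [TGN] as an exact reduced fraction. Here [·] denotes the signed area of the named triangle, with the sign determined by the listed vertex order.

Assign T = (0, 0), H = (1, 0), G = (0, 1), N = (5, 4) — the answer is frame-independent, so this choice is without loss of generality.
1. E is the centroid of triangle NTG ⇒ E = (5/3, 5/3)
2. Y lies on line EN with EY:YN = -1:2 ⇒ Y = (-5/3, -2/3)
3. B lies on line YE with YB:BE = 2:5 ⇒ B = (-5/7, 0)
2·[TEB] = 25/21, 2·[TGN] = -5
[TEB]:[TGN] = 25/21:-5 = -5/21

[TEB]:[TGN] = -5/21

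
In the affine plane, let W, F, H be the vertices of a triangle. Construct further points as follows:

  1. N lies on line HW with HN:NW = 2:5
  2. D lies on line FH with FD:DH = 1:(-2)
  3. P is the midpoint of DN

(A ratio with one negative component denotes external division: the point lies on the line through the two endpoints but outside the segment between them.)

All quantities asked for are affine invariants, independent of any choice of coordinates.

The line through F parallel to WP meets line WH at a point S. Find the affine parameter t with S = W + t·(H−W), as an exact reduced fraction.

Choose coordinates W = (0, 0), F = (1, 0), H = (0, 1).
1. N lies on line HW with HN:NW = 2:5 ⇒ N = (0, 5/7)
2. D lies on line FH with FD:DH = 1:(-2) ⇒ D = (2, -1)
3. P is the midpoint of DN ⇒ P = (1, -1/7)
through F parallel to WP: direction (1, -1/7); meets WH at S = (0, 1/7)
S = W + t·(H−W) with t = 1/7

t = 1/7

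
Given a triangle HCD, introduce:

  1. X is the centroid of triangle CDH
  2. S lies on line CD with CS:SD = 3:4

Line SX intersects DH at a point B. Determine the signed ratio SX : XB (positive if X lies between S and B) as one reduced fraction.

SX:XB = 5/7

Work in coordinates with H = (0, 0), C = (1, 0), D = (0, 1).
1. X is the centroid of triangle CDH ⇒ X = (1/3, 1/3)
2. S lies on line CD with CS:SD = 3:4 ⇒ S = (4/7, 3/7)
line SX meets DH at B = (0, 1/5)
X = S + t·(B−S) with t = 5/12, so SX:XB = 5/12:7/12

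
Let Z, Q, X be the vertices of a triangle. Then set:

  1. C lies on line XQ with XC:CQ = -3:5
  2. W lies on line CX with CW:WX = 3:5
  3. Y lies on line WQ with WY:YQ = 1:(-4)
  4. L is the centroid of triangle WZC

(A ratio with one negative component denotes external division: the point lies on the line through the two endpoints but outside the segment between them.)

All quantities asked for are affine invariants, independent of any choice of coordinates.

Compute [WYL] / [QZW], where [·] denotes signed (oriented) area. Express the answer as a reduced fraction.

Assign Z = (0, 0), Q = (1, 0), X = (0, 1) — the answer is frame-independent, so this choice is without loss of generality.
1. C lies on line XQ with XC:CQ = -3:5 ⇒ C = (-3/2, 5/2)
2. W lies on line CX with CW:WX = 3:5 ⇒ W = (-15/16, 31/16)
3. Y lies on line WQ with WY:YQ = 1:(-4) ⇒ Y = (-19/12, 31/12)
4. L is the centroid of triangle WZC ⇒ L = (-13/16, 71/48)
2·[WYL] = 31/144, 2·[QZW] = -31/16
[WYL]:[QZW] = 31/144:-31/16 = -1/9

[WYL]:[QZW] = -1/9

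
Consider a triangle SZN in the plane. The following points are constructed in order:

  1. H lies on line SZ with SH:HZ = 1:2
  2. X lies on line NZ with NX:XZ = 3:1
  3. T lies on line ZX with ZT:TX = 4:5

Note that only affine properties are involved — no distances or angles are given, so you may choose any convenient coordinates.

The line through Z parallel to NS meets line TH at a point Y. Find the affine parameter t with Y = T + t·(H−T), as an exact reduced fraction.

Set S = (0, 0), Z = (1, 0), N = (0, 1); any affine frame gives the same invariant.
1. H lies on line SZ with SH:HZ = 1:2 ⇒ H = (1/3, 0)
2. X lies on line NZ with NX:XZ = 3:1 ⇒ X = (3/4, 1/4)
3. T lies on line ZX with ZT:TX = 4:5 ⇒ T = (8/9, 1/9)
through Z parallel to NS: direction (0, -1); meets TH at Y = (1, 2/15)
Y = T + t·(H−T) with t = -1/5

t = -1/5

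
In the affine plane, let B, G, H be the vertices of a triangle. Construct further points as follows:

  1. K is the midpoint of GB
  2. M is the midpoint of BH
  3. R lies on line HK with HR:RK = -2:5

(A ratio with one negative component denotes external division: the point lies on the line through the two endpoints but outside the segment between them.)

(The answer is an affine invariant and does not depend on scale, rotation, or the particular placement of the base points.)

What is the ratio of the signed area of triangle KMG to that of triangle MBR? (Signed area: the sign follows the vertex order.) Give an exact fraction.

[KMG]:[MBR] = 3/2

Set B = (0, 0), G = (1, 0), H = (0, 1); any affine frame gives the same invariant.
1. K is the midpoint of GB ⇒ K = (1/2, 0)
2. M is the midpoint of BH ⇒ M = (0, 1/2)
3. R lies on line HK with HR:RK = -2:5 ⇒ R = (-1/3, 5/3)
2·[KMG] = -1/4, 2·[MBR] = -1/6
[KMG]:[MBR] = -1/4:-1/6 = 3/2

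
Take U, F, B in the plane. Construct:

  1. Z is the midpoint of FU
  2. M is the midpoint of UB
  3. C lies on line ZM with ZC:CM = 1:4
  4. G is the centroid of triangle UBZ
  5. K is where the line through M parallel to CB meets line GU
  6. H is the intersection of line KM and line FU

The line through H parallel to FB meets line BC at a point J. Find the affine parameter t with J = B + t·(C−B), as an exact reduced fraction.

Set U = (0, 0), F = (1, 0), B = (0, 1); any affine frame gives the same invariant.
1. Z is the midpoint of FU ⇒ Z = (1/2, 0)
2. M is the midpoint of UB ⇒ M = (0, 1/2)
3. C lies on line ZM with ZC:CM = 1:4 ⇒ C = (2/5, 1/10)
4. G is the centroid of triangle UBZ ⇒ G = (1/6, 1/3)
5. K is where the line through M parallel to CB meets line GU ⇒ K = (2/17, 4/17)
6. H is the intersection of line KM and line FU ⇒ H = (2/9, 0)
through H parallel to FB: direction (-1, 1); meets BC at J = (28/45, -2/5)
J = B + t·(C−B) with t = 14/9

t = 14/9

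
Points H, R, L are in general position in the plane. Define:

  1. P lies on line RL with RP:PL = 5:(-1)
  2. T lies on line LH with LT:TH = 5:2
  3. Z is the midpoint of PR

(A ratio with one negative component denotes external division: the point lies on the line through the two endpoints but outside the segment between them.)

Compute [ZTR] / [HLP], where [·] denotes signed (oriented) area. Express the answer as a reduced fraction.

Choose coordinates H = (0, 0), R = (1, 0), L = (0, 1).
1. P lies on line RL with RP:PL = 5:(-1) ⇒ P = (-1/4, 5/4)
2. T lies on line LH with LT:TH = 5:2 ⇒ T = (0, 2/7)
3. Z is the midpoint of PR ⇒ Z = (3/8, 5/8)
2·[ZTR] = 25/56, 2·[HLP] = 1/4
[ZTR]:[HLP] = 25/56:1/4 = 25/14

[ZTR]:[HLP] = 25/14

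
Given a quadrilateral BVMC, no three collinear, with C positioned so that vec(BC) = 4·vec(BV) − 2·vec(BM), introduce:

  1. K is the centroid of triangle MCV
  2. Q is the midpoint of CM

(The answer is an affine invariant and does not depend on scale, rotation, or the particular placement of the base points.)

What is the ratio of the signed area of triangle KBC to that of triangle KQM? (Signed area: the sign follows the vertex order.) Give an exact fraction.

[KBC]:[KQM] = 12

Choose coordinates B = (0, 0), V = (1, 0), M = (0, 1), C = (4, -2).
1. K is the centroid of triangle MCV ⇒ K = (5/3, -1/3)
2. Q is the midpoint of CM ⇒ Q = (2, -1/2)
2·[KBC] = 2, 2·[KQM] = 1/6
[KBC]:[KQM] = 2:1/6 = 12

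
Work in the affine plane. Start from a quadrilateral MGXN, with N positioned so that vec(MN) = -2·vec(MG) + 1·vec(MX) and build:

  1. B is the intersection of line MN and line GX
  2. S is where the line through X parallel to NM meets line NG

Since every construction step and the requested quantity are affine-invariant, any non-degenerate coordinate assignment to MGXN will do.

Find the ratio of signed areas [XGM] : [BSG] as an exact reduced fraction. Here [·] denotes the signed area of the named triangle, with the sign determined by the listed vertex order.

Work in coordinates with M = (0, 0), G = (1, 0), X = (0, 1), N = (-2, 1).
1. B is the intersection of line MN and line GX ⇒ B = (2, -1)
2. S is where the line through X parallel to NM meets line NG ⇒ S = (4, -1)
2·[XGM] = -1, 2·[BSG] = 2
[XGM]:[BSG] = -1:2 = -1/2

[XGM]:[BSG] = -1/2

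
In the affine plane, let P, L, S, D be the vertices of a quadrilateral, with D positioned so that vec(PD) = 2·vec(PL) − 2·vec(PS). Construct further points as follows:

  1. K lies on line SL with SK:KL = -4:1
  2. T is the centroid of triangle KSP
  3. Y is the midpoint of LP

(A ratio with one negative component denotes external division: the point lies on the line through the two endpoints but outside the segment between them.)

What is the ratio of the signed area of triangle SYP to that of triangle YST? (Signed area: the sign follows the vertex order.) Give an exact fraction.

[SYP]:[YST] = 9

Work in coordinates with P = (0, 0), L = (1, 0), S = (0, 1), D = (2, -2).
1. K lies on line SL with SK:KL = -4:1 ⇒ K = (4/3, -1/3)
2. T is the centroid of triangle KSP ⇒ T = (4/9, 2/9)
3. Y is the midpoint of LP ⇒ Y = (1/2, 0)
2·[SYP] = -1/2, 2·[YST] = -1/18
[SYP]:[YST] = -1/2:-1/18 = 9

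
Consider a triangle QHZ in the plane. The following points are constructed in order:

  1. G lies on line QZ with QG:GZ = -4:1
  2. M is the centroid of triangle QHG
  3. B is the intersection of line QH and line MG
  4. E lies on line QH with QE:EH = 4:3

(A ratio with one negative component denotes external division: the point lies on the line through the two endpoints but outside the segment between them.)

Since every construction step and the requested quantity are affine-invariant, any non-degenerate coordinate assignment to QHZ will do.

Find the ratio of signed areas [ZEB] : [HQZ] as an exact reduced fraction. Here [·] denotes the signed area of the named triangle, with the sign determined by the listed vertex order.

[ZEB]:[HQZ] = 1/14

Assign Q = (0, 0), H = (1, 0), Z = (0, 1) — the answer is frame-independent, so this choice is without loss of generality.
1. G lies on line QZ with QG:GZ = -4:1 ⇒ G = (0, 4/3)
2. M is the centroid of triangle QHG ⇒ M = (1/3, 4/9)
3. B is the intersection of line QH and line MG ⇒ B = (1/2, 0)
4. E lies on line QH with QE:EH = 4:3 ⇒ E = (4/7, 0)
2·[ZEB] = -1/14, 2·[HQZ] = -1
[ZEB]:[HQZ] = -1/14:-1 = 1/14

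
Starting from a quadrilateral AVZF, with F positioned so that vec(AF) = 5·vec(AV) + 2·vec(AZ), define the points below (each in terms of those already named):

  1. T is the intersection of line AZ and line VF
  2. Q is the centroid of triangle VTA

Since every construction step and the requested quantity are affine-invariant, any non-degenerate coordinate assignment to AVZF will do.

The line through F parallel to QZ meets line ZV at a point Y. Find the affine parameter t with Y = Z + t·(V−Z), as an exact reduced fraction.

t = 37/5

Set A = (0, 0), V = (1, 0), Z = (0, 1), F = (5, 2); any affine frame gives the same invariant.
1. T is the intersection of line AZ and line VF ⇒ T = (0, -1/2)
2. Q is the centroid of triangle VTA ⇒ Q = (1/3, -1/6)
through F parallel to QZ: direction (-1/3, 7/6); meets ZV at Y = (37/5, -32/5)
Y = Z + t·(V−Z) with t = 37/5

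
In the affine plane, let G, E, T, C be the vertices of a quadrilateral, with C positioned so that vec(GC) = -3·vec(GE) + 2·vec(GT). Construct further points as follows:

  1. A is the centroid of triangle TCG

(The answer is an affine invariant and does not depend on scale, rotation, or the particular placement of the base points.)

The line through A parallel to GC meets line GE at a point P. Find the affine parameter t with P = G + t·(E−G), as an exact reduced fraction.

Choose coordinates G = (0, 0), E = (1, 0), T = (0, 1), C = (-3, 2).
1. A is the centroid of triangle TCG ⇒ A = (-1, 1)
through A parallel to GC: direction (-3, 2); meets GE at P = (1/2, 0)
P = G + t·(E−G) with t = 1/2

t = 1/2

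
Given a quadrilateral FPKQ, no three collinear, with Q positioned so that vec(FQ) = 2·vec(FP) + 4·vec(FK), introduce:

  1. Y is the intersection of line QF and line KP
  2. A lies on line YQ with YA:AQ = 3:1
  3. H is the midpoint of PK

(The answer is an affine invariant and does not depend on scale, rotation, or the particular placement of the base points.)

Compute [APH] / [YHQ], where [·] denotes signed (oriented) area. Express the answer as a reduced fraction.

Set F = (0, 0), P = (1, 0), K = (0, 1), Q = (2, 4); any affine frame gives the same invariant.
1. Y is the intersection of line QF and line KP ⇒ Y = (1/3, 2/3)
2. A lies on line YQ with YA:AQ = 3:1 ⇒ A = (19/12, 19/6)
3. H is the midpoint of PK ⇒ H = (1/2, 1/2)
2·[APH] = -15/8, 2·[YHQ] = 5/6
[APH]:[YHQ] = -15/8:5/6 = -9/4

[APH]:[YHQ] = -9/4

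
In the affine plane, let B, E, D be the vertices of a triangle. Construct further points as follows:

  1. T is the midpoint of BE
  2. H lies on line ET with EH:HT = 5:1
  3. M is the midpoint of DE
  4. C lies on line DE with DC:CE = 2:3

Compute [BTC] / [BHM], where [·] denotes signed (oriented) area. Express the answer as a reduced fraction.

[BTC]:[BHM] = 36/35

Assign B = (0, 0), E = (1, 0), D = (0, 1) — the answer is frame-independent, so this choice is without loss of generality.
1. T is the midpoint of BE ⇒ T = (1/2, 0)
2. H lies on line ET with EH:HT = 5:1 ⇒ H = (7/12, 0)
3. M is the midpoint of DE ⇒ M = (1/2, 1/2)
4. C lies on line DE with DC:CE = 2:3 ⇒ C = (2/5, 3/5)
2·[BTC] = 3/10, 2·[BHM] = 7/24
[BTC]:[BHM] = 3/10:7/24 = 36/35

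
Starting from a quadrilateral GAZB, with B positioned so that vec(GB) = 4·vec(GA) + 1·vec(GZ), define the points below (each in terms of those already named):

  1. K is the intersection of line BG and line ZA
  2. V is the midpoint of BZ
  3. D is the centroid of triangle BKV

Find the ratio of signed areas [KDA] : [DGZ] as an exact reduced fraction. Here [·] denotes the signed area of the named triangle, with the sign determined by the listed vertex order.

Assign G = (0, 0), A = (1, 0), Z = (0, 1), B = (4, 1) — the answer is frame-independent, so this choice is without loss of generality.
1. K is the intersection of line BG and line ZA ⇒ K = (4/5, 1/5)
2. V is the midpoint of BZ ⇒ V = (2, 1)
3. D is the centroid of triangle BKV ⇒ D = (34/15, 11/15)
2·[KDA] = -2/5, 2·[DGZ] = -34/15
[KDA]:[DGZ] = -2/5:-34/15 = 3/17

[KDA]:[DGZ] = 3/17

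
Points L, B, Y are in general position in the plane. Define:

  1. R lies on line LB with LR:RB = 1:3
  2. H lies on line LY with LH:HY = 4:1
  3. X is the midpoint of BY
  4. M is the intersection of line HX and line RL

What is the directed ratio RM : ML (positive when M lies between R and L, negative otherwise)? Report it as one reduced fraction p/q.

Set L = (0, 0), B = (1, 0), Y = (0, 1); any affine frame gives the same invariant.
1. R lies on line LB with LR:RB = 1:3 ⇒ R = (1/4, 0)
2. H lies on line LY with LH:HY = 4:1 ⇒ H = (0, 4/5)
3. X is the midpoint of BY ⇒ X = (1/2, 1/2)
4. M is the intersection of line HX and line RL ⇒ M = (4/3, 0)
M = R + t·(L−R) with t = -13/3, so RM:ML = t:(1−t) = -13/3:16/3

RM:ML = -13/16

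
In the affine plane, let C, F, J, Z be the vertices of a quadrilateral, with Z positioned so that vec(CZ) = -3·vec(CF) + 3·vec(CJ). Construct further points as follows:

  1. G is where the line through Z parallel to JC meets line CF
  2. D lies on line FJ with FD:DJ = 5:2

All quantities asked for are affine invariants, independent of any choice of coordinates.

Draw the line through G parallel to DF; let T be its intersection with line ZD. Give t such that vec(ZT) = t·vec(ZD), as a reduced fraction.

Set C = (0, 0), F = (1, 0), J = (0, 1), Z = (-3, 3); any affine frame gives the same invariant.
1. G is where the line through Z parallel to JC meets line CF ⇒ G = (-3, 0)
2. D lies on line FJ with FD:DJ = 5:2 ⇒ D = (2/7, 5/7)
through G parallel to DF: direction (5/7, -5/7); meets ZD at T = (-90/7, 69/7)
T = Z + t·(D−Z) with t = -3

t = -3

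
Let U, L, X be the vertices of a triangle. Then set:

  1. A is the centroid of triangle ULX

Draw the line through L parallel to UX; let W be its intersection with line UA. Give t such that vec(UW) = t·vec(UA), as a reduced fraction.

Work in coordinates with U = (0, 0), L = (1, 0), X = (0, 1).
1. A is the centroid of triangle ULX ⇒ A = (1/3, 1/3)
through L parallel to UX: direction (0, 1); meets UA at W = (1, 1)
W = U + t·(A−U) with t = 3

t = 3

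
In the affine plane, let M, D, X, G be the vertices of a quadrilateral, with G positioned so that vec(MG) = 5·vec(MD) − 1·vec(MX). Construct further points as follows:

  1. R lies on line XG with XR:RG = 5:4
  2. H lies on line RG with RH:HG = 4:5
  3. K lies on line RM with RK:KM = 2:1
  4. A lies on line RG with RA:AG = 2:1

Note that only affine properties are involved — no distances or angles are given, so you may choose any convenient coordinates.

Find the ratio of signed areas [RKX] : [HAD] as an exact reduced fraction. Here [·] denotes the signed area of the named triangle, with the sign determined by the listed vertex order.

Set M = (0, 0), D = (1, 0), X = (0, 1), G = (5, -1); any affine frame gives the same invariant.
1. R lies on line XG with XR:RG = 5:4 ⇒ R = (25/9, -1/9)
2. H lies on line RG with RH:HG = 4:5 ⇒ H = (305/81, -41/81)
3. K lies on line RM with RK:KM = 2:1 ⇒ K = (25/27, -1/27)
4. A lies on line RG with RA:AG = 2:1 ⇒ A = (115/27, -19/27)
2·[RKX] = -50/27, 2·[HAD] = -8/27
[RKX]:[HAD] = -50/27:-8/27 = 25/4

[RKX]:[HAD] = 25/4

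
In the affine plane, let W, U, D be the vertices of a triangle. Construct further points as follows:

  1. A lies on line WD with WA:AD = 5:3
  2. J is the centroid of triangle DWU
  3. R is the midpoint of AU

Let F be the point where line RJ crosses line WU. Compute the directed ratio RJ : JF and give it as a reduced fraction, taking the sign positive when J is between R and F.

RJ:JF = -1/16

Assign W = (0, 0), U = (1, 0), D = (0, 1) — the answer is frame-independent, so this choice is without loss of generality.
1. A lies on line WD with WA:AD = 5:3 ⇒ A = (0, 5/8)
2. J is the centroid of triangle DWU ⇒ J = (1/3, 1/3)
3. R is the midpoint of AU ⇒ R = (1/2, 5/16)
line RJ meets WU at F = (3, 0)
J = R + t·(F−R) with t = -1/15, so RJ:JF = -1/15:16/15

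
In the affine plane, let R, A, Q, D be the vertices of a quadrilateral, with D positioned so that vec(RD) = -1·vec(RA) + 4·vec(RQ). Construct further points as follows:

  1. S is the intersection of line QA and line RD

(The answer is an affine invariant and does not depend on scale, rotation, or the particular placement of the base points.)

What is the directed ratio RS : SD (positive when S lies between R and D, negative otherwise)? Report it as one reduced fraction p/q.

Work in coordinates with R = (0, 0), A = (1, 0), Q = (0, 1), D = (-1, 4).
1. S is the intersection of line QA and line RD ⇒ S = (-1/3, 4/3)
S = R + t·(D−R) with t = 1/3, so RS:SD = t:(1−t) = 1/3:2/3

RS:SD = 1/2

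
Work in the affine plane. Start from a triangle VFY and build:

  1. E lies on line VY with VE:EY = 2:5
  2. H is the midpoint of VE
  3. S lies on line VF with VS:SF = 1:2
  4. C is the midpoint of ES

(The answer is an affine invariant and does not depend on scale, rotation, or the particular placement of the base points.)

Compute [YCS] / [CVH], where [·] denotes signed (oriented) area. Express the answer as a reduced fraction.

Set V = (0, 0), F = (1, 0), Y = (0, 1); any affine frame gives the same invariant.
1. E lies on line VY with VE:EY = 2:5 ⇒ E = (0, 2/7)
2. H is the midpoint of VE ⇒ H = (0, 1/7)
3. S lies on line VF with VS:SF = 1:2 ⇒ S = (1/3, 0)
4. C is the midpoint of ES ⇒ C = (1/6, 1/7)
2·[YCS] = 5/42, 2·[CVH] = -1/42
[YCS]:[CVH] = 5/42:-1/42 = -5

[YCS]:[CVH] = -5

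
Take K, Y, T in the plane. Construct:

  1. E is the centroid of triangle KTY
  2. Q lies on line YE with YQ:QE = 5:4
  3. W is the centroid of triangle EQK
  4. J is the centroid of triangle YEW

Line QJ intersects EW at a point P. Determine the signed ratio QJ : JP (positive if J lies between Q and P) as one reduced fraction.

Work in coordinates with K = (0, 0), Y = (1, 0), T = (0, 1).
1. E is the centroid of triangle KTY ⇒ E = (1/3, 1/3)
2. Q lies on line YE with YQ:QE = 5:4 ⇒ Q = (17/27, 5/27)
3. W is the centroid of triangle EQK ⇒ W = (26/81, 14/81)
4. J is the centroid of triangle YEW ⇒ J = (134/243, 41/243)
line QJ meets EW at P = (77/243, 29/243)
J = Q + t·(P−Q) with t = 1/4, so QJ:JP = 1/4:3/4

QJ:JP = 1/3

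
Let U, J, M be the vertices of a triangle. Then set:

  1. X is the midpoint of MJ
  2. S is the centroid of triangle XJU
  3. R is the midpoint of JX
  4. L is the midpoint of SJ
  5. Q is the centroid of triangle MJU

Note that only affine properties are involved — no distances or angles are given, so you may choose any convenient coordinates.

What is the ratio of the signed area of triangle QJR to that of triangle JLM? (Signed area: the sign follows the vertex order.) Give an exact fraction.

[QJR]:[JLM] = -1/2

Set U = (0, 0), J = (1, 0), M = (0, 1); any affine frame gives the same invariant.
1. X is the midpoint of MJ ⇒ X = (1/2, 1/2)
2. S is the centroid of triangle XJU ⇒ S = (1/2, 1/6)
3. R is the midpoint of JX ⇒ R = (3/4, 1/4)
4. L is the midpoint of SJ ⇒ L = (3/4, 1/12)
5. Q is the centroid of triangle MJU ⇒ Q = (1/3, 1/3)
2·[QJR] = 1/12, 2·[JLM] = -1/6
[QJR]:[JLM] = 1/12:-1/6 = -1/2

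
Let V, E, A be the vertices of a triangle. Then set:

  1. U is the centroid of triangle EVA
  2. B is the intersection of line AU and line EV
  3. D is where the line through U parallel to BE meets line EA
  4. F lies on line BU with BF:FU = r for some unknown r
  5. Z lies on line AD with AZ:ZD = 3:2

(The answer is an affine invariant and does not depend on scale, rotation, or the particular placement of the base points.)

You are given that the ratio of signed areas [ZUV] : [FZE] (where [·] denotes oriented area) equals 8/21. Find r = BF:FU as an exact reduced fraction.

Choose coordinates V = (0, 0), E = (1, 0), A = (0, 1).
1. U is the centroid of triangle EVA ⇒ U = (1/3, 1/3)
2. B is the intersection of line AU and line EV ⇒ B = (1/2, 0)
3. D is where the line through U parallel to BE meets line EA ⇒ D = (2/3, 1/3)
4. With BF:FU = r, write λ = r/(r+1) so F = B + λ·(U−B); F is affine-linear in λ
5. Z lies on line AD with AZ:ZD = 3:2 ⇒ Z = (2/5, 3/5)
Every point depending on F is an affine combination of F and λ-independent points, so each such coordinate is linear in λ; the λ² term in each signed area is a multiple of (U−B)×(U−B) = 0, so 2·[ZUV] and 2·[FZE] are each linear in λ. Evaluating at λ=0 and λ=1:
  2·[ZUV] = -1/15,   2·[FZE] = 1/10·λ − 3/10
So [ZUV]:[FZE] = (-1/15) / (1/10·λ − 3/10). Setting this equal to 8/21:
  -1/15 = 8/21·(1/10·λ − 3/10)  ⇒  λ = 5/4
Then r = λ/(1−λ) = (5/4)/(-1/4) = -5. Check: with r = -5, F = (7/24, 5/12) and [ZUV]:[FZE] = 8/21 as required.

r = -5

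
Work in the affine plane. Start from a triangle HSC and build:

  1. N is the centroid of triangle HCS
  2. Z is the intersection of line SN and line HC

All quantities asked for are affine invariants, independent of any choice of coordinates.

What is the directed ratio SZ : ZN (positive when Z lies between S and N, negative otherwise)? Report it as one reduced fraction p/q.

Assign H = (0, 0), S = (1, 0), C = (0, 1) — the answer is frame-independent, so this choice is without loss of generality.
1. N is the centroid of triangle HCS ⇒ N = (1/3, 1/3)
2. Z is the intersection of line SN and line HC ⇒ Z = (0, 1/2)
Z = S + t·(N−S) with t = 3/2, so SZ:ZN = t:(1−t) = 3/2:-1/2

SZ:ZN = -3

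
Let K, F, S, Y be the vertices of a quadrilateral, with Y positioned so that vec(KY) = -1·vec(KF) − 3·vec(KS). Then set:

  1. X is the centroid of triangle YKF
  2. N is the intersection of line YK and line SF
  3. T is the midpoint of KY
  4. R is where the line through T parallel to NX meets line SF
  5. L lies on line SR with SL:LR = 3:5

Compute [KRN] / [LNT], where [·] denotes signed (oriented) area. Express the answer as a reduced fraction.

[KRN]:[LNT] = 8/19

Assign K = (0, 0), F = (1, 0), S = (0, 1), Y = (-1, -3) — the answer is frame-independent, so this choice is without loss of generality.
1. X is the centroid of triangle YKF ⇒ X = (0, -1)
2. N is the intersection of line YK and line SF ⇒ N = (1/4, 3/4)
3. T is the midpoint of KY ⇒ T = (-1/2, -3/2)
4. R is where the line through T parallel to NX meets line SF ⇒ R = (-1/8, 9/8)
5. L lies on line SR with SL:LR = 3:5 ⇒ L = (-3/64, 67/64)
2·[KRN] = -3/8, 2·[LNT] = -57/64
[KRN]:[LNT] = -3/8:-57/64 = 8/19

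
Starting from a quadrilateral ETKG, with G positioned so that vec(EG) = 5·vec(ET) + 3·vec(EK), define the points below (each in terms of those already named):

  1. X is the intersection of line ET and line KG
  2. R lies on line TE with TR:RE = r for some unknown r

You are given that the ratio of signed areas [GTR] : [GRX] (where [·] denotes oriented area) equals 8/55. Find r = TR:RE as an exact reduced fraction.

r = 4/5

Set E = (0, 0), T = (1, 0), K = (0, 1), G = (5, 3); any affine frame gives the same invariant.
1. X is the intersection of line ET and line KG ⇒ X = (-5/2, 0)
2. With TR:RE = r, write λ = r/(r+1) so R = T + λ·(E−T); R is affine-linear in λ
Every point depending on R is an affine combination of R and λ-independent points, so each such coordinate is linear in λ; the λ² term in each signed area is a multiple of (E−T)×(E−T) = 0, so 2·[GTR] and 2·[GRX] are each linear in λ. Evaluating at λ=0 and λ=1:
  2·[GTR] = -3·λ,   2·[GRX] = 3·λ − 21/2
So [GTR]:[GRX] = (-3·λ) / (3·λ − 21/2). Setting this equal to 8/55:
  -3·λ = 8/55·(3·λ − 21/2)  ⇒  λ = 4/9
Then r = λ/(1−λ) = (4/9)/(5/9) = 4/5. Check: with r = 4/5, R = (5/9, 0) and [GTR]:[GRX] = 8/55 as required.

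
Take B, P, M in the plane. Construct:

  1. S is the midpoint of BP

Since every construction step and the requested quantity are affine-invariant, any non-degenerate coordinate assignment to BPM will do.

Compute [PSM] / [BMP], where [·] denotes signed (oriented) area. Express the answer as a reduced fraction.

[PSM]:[BMP] = 1/2

Work in coordinates with B = (0, 0), P = (1, 0), M = (0, 1).
1. S is the midpoint of BP ⇒ S = (1/2, 0)
2·[PSM] = -1/2, 2·[BMP] = -1
[PSM]:[BMP] = -1/2:-1 = 1/2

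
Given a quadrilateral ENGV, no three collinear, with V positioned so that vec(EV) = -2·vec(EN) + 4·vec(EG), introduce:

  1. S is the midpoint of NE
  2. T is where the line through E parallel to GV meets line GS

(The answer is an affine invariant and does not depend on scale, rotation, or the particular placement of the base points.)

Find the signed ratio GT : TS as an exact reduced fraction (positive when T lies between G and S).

GT:TS = -4/3

Choose coordinates E = (0, 0), N = (1, 0), G = (0, 1), V = (-2, 4).
1. S is the midpoint of NE ⇒ S = (1/2, 0)
2. T is where the line through E parallel to GV meets line GS ⇒ T = (2, -3)
T = G + t·(S−G) with t = 4, so GT:TS = t:(1−t) = 4:-3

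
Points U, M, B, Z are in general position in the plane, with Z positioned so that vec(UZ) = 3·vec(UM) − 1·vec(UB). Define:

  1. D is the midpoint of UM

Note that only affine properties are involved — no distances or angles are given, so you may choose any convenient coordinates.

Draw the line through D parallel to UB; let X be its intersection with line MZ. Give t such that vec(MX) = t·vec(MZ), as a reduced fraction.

Choose coordinates U = (0, 0), M = (1, 0), B = (0, 1), Z = (3, -1).
1. D is the midpoint of UM ⇒ D = (1/2, 0)
through D parallel to UB: direction (0, 1); meets MZ at X = (1/2, 1/4)
X = M + t·(Z−M) with t = -1/4

t = -1/4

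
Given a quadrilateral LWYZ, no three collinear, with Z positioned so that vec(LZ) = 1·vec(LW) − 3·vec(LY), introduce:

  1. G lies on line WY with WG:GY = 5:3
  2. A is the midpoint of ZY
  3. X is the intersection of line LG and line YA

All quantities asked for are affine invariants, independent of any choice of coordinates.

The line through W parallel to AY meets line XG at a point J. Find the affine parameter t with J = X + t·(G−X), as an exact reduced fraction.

t = 8/3

Assign L = (0, 0), W = (1, 0), Y = (0, 1), Z = (1, -3) — the answer is frame-independent, so this choice is without loss of generality.
1. G lies on line WY with WG:GY = 5:3 ⇒ G = (3/8, 5/8)
2. A is the midpoint of ZY ⇒ A = (1/2, -1)
3. X is the intersection of line LG and line YA ⇒ X = (3/17, 5/17)
through W parallel to AY: direction (-1/2, 2); meets XG at J = (12/17, 20/17)
J = X + t·(G−X) with t = 8/3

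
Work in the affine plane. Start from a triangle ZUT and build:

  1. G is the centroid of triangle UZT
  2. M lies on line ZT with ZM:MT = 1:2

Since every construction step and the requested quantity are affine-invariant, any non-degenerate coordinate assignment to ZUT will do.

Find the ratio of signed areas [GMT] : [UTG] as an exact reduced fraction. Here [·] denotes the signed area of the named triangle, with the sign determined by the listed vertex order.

[GMT]:[UTG] = -2/3

Assign Z = (0, 0), U = (1, 0), T = (0, 1) — the answer is frame-independent, so this choice is without loss of generality.
1. G is the centroid of triangle UZT ⇒ G = (1/3, 1/3)
2. M lies on line ZT with ZM:MT = 1:2 ⇒ M = (0, 1/3)
2·[GMT] = -2/9, 2·[UTG] = 1/3
[GMT]:[UTG] = -2/9:1/3 = -2/3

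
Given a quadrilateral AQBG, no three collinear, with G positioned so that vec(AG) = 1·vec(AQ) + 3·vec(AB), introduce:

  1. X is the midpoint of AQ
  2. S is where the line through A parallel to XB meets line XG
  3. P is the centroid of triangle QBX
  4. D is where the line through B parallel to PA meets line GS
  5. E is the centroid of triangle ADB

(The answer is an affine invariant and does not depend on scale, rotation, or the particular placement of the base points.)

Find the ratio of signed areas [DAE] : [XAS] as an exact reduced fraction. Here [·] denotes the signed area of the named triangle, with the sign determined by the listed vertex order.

[DAE]:[XAS] = -2/3

Work in coordinates with A = (0, 0), Q = (1, 0), B = (0, 1), G = (1, 3).
1. X is the midpoint of AQ ⇒ X = (1/2, 0)
2. S is where the line through A parallel to XB meets line XG ⇒ S = (3/8, -3/4)
3. P is the centroid of triangle QBX ⇒ P = (1/2, 1/3)
4. D is where the line through B parallel to PA meets line GS ⇒ D = (3/4, 3/2)
5. E is the centroid of triangle ADB ⇒ E = (1/4, 5/6)
2·[DAE] = -1/4, 2·[XAS] = 3/8
[DAE]:[XAS] = -1/4:3/8 = -2/3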